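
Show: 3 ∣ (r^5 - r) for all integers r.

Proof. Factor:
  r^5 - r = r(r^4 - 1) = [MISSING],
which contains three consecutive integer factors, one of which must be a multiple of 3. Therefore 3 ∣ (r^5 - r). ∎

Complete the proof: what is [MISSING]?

(r - 1)r(r + 1)(r^2 + 1)

r^4 - 1 = (r^2 - 1)(r^2 + 1), and r^2 - 1 = (r-1)(r+1).
So r(r^4 - 1) = (r - 1)r(r + 1)(r^2 + 1).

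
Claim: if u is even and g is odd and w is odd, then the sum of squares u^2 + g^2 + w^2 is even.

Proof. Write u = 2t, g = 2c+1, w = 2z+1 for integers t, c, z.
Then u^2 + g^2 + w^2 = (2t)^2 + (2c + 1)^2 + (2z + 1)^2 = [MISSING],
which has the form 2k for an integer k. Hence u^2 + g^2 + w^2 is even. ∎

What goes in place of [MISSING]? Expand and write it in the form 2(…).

2(2c^2 + 2c + 2t^2 + 2z^2 + 2z + 1)

(2t)^2 + (2c + 1)^2 + (2z + 1)^2 = 4c^2 + 4c + 4t^2 + 4z^2 + 4z + 2
= 2(2c^2 + 2c + 2t^2 + 2z^2 + 2z + 1).
Since 2c^2 + 2c + 2t^2 + 2z^2 + 2z + 1 is an integer, the sum of squares is of the form 2k for an integer k.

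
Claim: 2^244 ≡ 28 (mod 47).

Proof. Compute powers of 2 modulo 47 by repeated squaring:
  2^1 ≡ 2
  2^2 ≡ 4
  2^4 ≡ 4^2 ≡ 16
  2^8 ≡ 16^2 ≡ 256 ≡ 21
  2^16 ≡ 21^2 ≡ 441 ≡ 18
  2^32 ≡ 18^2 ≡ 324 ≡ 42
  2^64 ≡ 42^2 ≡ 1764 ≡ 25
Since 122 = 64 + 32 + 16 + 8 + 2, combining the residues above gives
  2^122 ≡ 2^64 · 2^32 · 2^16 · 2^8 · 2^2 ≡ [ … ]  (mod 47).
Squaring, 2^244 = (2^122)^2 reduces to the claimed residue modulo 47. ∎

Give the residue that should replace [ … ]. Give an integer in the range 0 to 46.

2^64 · 2^32 · 2^16 · 2^8 · 2^2 ≡ 25 · 42 · 18 · 21 · 4 = 1587600.
1587600 mod 47 = 34, so 2^122 ≡ 34 (mod 47).

34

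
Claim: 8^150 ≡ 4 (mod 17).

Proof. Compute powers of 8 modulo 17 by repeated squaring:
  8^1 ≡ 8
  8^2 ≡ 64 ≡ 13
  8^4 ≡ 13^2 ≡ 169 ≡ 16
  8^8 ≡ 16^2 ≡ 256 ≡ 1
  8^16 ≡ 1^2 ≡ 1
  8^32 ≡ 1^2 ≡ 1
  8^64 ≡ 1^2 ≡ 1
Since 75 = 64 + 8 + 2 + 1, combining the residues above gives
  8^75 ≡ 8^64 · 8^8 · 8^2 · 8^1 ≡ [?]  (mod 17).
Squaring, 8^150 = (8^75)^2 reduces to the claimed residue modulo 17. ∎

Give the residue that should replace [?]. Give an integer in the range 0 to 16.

Multiply the listed residues: 1 · 1 · 13 · 8 = 1 → 13 → 104.
Reducing modulo 17: 104 = 6·17 + 2, so 8^75 ≡ 2.

2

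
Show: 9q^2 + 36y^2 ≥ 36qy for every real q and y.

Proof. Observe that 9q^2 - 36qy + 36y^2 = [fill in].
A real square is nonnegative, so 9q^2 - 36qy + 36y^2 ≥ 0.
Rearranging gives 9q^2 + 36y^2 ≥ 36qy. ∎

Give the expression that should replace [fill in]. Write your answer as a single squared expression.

The leading and trailing coefficients are 3^2 and 6^2, and 36 = 2·3·6, so the trinomial is (3q - 6y)^2.
Hence 9q^2 - 36qy + 36y^2 ≥ 0.

(3q - 6y)^2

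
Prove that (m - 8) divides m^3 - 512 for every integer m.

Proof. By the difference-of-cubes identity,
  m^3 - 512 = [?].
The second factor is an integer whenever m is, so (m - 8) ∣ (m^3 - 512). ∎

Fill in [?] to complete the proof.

(m - 8)(m^2 + 8m + 64)

Polynomial division of m^3 - 512 by m - 8 leaves remainder 0 and quotient m^2 + 8m + 64.
Hence m^3 - 512 = (m - 8)(m^2 + 8m + 64).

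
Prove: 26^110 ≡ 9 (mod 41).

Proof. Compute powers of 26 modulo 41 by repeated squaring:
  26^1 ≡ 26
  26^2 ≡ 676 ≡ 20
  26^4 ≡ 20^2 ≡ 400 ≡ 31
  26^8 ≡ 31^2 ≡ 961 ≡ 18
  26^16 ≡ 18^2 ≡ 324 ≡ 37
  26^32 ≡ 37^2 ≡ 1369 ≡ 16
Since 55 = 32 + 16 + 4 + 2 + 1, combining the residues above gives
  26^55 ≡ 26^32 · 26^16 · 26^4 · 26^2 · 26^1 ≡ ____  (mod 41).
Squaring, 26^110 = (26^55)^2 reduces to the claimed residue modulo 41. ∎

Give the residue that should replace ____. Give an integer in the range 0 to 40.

26^32 · 26^16 · 26^4 · 26^2 · 26^1 ≡ 16 · 37 · 31 · 20 · 26 = 9543040.
9543040 mod 41 = 3, so 26^55 ≡ 3 (mod 41).

3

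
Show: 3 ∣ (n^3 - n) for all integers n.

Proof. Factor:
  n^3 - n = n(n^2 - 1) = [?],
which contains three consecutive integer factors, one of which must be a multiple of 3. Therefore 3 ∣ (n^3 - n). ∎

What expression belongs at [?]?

(n - 1)n(n + 1)

n(n^2 - 1) = n(n - 1)(n + 1) = (n - 1)n(n + 1).
These three factors are consecutive integers, so their product is divisible by 3.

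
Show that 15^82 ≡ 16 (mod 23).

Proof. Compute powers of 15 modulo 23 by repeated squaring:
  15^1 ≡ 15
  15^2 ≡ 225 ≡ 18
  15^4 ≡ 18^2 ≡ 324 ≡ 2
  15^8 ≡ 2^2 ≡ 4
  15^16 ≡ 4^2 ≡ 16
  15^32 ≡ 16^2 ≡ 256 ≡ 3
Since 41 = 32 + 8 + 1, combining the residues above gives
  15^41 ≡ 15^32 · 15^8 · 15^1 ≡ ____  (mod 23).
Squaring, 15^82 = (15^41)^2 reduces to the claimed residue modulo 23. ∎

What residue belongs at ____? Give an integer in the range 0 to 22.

19

Multiply the listed residues: 3 · 4 · 15 = 12 → 180.
Reducing modulo 23: 180 = 7·23 + 19, so 15^41 ≡ 19.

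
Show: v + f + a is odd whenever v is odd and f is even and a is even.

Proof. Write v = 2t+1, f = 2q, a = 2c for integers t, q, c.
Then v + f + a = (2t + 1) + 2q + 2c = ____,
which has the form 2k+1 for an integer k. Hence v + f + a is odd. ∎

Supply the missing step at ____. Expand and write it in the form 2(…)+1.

2(c + q + t) + 1

Expanding: (2t + 1) + 2q + 2c = 2c + 2q + 2t + 1.
Every term except the constant is even, so this is 2(c + q + t) + 1,
and c + q + t ∈ ℤ gives the required form.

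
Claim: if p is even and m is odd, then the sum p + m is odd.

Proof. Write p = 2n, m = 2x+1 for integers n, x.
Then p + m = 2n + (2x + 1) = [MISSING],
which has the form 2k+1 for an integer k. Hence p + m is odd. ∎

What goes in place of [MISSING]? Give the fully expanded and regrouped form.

2n + (2x + 1) = 2n + 2x + 1
= 2(n + x) + 1.
Since n + x is an integer, the sum is of the form 2k+1 for an integer k.

2(n + x) + 1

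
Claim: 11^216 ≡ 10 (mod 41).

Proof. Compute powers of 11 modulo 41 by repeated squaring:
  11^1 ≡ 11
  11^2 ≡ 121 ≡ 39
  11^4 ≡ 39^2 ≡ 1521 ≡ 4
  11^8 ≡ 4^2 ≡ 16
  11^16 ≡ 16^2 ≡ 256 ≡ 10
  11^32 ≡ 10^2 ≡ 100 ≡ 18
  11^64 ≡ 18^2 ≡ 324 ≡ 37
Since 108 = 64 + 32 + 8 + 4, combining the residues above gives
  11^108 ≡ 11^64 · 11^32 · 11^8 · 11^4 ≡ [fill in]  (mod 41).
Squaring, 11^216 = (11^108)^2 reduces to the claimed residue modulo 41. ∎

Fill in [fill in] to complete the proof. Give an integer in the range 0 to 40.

25

Multiply the listed residues: 37 · 18 · 16 · 4 = 666 → 10656 → 42624.
Reducing modulo 41: 42624 = 1039·41 + 25, so 11^108 ≡ 25.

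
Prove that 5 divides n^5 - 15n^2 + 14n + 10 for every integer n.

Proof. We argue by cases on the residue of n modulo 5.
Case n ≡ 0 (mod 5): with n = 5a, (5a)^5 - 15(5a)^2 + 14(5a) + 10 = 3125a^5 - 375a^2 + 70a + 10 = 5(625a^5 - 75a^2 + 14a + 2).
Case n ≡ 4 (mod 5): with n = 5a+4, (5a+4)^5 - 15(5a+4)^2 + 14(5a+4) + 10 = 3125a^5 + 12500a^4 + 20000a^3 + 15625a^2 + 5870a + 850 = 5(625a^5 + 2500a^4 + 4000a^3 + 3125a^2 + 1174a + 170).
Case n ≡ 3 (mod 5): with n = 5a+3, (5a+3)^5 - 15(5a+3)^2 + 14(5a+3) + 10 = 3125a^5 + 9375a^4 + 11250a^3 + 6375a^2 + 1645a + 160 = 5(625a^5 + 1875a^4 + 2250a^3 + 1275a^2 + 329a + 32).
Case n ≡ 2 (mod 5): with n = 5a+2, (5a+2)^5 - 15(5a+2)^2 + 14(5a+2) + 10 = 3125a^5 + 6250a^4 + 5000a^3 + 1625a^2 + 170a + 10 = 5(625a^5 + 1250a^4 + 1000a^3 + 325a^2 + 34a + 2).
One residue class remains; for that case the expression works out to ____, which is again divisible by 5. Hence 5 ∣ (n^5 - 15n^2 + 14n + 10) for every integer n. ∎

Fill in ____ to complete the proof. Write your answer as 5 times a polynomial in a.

Only n ≡ 1 (mod 5) is unaccounted for. Put n = 5a+1:
(5a+1)^5 - 15(5a+1)^2 + 14(5a+1) + 10 expands to 3125a^5 + 3125a^4 + 1250a^3 - 125a^2 - 55a + 10,
and factoring out 5 leaves 5(625a^5 + 625a^4 + 250a^3 - 25a^2 - 11a + 2).

5(625a^5 + 625a^4 + 250a^3 - 25a^2 - 11a + 2)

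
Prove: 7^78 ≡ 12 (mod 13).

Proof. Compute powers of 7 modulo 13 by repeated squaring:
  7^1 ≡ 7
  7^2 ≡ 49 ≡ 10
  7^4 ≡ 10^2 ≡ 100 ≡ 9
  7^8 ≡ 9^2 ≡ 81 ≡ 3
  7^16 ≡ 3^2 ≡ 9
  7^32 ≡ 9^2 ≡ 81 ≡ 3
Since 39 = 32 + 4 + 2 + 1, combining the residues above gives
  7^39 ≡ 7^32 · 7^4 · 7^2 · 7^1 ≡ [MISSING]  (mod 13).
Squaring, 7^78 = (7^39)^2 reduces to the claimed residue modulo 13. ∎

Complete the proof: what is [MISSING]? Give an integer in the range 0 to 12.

7^32 · 7^4 · 7^2 · 7^1 ≡ 3 · 9 · 10 · 7 = 1890.
1890 mod 13 = 5, so 7^39 ≡ 5 (mod 13).

5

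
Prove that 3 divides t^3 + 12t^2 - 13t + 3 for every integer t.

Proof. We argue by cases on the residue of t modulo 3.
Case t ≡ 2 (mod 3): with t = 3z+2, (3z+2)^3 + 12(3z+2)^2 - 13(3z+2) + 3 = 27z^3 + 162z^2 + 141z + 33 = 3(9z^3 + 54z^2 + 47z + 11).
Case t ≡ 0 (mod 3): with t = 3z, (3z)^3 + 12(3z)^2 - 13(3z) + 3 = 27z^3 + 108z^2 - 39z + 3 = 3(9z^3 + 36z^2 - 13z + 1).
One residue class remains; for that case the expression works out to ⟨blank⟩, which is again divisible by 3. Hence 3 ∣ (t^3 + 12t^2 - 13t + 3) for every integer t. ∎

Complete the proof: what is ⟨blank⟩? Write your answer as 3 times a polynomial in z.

The residues treated are {2, 0}, so the missing case is t ≡ 1 (mod 3); write t = 3z+1.
Then (3z+1)^3 + 12(3z+1)^2 - 13(3z+1) + 3 = 27z^3 + 135z^2 + 42z + 3 = 3(9z^3 + 45z^2 + 14z + 1).

3(9z^3 + 45z^2 + 14z + 1)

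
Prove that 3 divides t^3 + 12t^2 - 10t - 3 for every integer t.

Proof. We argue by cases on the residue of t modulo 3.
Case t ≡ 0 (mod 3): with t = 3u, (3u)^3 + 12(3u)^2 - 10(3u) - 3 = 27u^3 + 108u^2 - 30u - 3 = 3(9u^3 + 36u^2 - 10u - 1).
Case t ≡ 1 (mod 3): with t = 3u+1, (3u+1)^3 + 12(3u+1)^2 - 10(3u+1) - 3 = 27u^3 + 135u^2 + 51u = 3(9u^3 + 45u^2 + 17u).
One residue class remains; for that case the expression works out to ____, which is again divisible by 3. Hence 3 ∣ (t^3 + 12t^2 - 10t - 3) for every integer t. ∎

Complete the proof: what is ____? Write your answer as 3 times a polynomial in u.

3(9u^3 + 54u^2 + 50u + 11)

The residues treated are {0, 1}, so the missing case is t ≡ 2 (mod 3); write t = 3u+2.
Then (3u+2)^3 + 12(3u+2)^2 - 10(3u+2) - 3 = 27u^3 + 162u^2 + 150u + 33 = 3(9u^3 + 54u^2 + 50u + 11).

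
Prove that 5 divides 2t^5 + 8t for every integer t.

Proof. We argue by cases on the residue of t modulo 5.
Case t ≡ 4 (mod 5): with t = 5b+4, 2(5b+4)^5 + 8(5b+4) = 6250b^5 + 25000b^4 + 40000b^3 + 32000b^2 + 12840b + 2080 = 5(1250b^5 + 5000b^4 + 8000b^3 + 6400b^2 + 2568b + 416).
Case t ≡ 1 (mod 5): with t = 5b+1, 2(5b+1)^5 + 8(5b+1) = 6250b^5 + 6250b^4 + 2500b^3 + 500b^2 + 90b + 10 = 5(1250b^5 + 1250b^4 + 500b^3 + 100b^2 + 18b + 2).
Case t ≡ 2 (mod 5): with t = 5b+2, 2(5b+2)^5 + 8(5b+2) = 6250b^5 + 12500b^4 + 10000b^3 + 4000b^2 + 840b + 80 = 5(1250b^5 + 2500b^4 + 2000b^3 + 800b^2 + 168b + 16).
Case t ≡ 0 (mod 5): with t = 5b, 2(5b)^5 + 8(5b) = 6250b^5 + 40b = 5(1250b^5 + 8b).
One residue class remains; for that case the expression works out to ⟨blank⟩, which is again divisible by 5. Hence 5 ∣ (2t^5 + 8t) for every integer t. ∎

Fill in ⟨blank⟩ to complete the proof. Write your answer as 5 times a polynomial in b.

Only t ≡ 3 (mod 5) is unaccounted for. Put t = 5b+3:
2(5b+3)^5 + 8(5b+3) expands to 6250b^5 + 18750b^4 + 22500b^3 + 13500b^2 + 4090b + 510,
and factoring out 5 leaves 5(1250b^5 + 3750b^4 + 4500b^3 + 2700b^2 + 818b + 102).

5(1250b^5 + 3750b^4 + 4500b^3 + 2700b^2 + 818b + 102)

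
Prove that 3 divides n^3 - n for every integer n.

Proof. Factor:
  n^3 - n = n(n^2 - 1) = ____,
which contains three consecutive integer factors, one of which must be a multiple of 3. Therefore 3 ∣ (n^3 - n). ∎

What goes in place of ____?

n(n^2 - 1) = n(n - 1)(n + 1) = (n - 1)n(n + 1).
These three factors are consecutive integers, so their product is divisible by 3.

(n - 1)n(n + 1)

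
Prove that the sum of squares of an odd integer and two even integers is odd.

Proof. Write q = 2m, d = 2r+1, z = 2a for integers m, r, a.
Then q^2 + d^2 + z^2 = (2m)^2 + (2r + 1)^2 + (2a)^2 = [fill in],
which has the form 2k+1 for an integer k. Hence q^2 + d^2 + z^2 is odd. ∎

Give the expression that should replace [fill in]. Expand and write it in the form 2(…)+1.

2(2a^2 + 2m^2 + 2r^2 + 2r) + 1

(2m)^2 + (2r + 1)^2 + (2a)^2 = 4a^2 + 4m^2 + 4r^2 + 4r + 1
= 2(2a^2 + 2m^2 + 2r^2 + 2r) + 1.
Since 2a^2 + 2m^2 + 2r^2 + 2r is an integer, the sum of squares is of the form 2k+1 for an integer k.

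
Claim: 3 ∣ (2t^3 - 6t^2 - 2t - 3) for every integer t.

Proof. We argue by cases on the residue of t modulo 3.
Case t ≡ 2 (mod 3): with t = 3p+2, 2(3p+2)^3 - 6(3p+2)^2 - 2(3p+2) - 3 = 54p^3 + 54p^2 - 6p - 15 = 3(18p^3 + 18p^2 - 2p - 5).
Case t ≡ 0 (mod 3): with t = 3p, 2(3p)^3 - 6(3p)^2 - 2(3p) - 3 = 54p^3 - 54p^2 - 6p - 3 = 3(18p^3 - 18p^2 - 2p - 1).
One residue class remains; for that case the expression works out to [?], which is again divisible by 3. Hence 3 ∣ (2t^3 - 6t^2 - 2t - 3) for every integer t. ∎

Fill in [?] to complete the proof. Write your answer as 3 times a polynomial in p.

3(18p^3 - 8p - 3)

Only t ≡ 1 (mod 3) is unaccounted for. Put t = 3p+1:
2(3p+1)^3 - 6(3p+1)^2 - 2(3p+1) - 3 expands to 54p^3 - 24p - 9,
and factoring out 3 leaves 3(18p^3 - 8p - 3).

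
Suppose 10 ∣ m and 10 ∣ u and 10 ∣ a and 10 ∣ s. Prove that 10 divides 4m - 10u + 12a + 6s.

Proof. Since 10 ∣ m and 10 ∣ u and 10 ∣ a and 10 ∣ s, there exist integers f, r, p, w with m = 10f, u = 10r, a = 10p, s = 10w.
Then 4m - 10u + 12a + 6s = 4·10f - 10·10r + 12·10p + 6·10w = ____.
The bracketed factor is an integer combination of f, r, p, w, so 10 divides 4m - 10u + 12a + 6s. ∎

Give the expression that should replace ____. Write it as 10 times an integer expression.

Pull the common 10 out of every term: 4·10f - 10·10r + 12·10p + 6·10w = 10(4f + 12p - 10r + 6w).
4f + 12p - 10r + 6w is an integer, which exhibits the divisibility.

10(4f + 12p - 10r + 6w)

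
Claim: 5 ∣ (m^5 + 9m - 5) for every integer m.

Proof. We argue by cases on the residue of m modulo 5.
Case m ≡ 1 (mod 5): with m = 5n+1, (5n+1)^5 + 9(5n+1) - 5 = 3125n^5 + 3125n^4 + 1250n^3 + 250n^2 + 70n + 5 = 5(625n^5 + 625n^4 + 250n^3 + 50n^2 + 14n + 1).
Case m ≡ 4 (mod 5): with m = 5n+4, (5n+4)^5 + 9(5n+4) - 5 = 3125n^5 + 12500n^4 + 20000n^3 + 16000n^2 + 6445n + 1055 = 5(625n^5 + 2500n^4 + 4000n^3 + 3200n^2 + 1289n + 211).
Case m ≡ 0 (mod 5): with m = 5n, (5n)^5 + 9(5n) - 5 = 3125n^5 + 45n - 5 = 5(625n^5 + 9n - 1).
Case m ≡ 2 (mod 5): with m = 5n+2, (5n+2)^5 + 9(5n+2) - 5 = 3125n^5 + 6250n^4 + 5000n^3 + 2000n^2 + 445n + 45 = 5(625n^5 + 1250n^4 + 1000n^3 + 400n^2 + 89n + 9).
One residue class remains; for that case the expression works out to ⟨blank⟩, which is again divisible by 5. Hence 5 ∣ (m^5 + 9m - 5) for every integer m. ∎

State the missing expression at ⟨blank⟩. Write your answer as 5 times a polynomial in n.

The residues treated are {1, 4, 0, 2}, so the missing case is m ≡ 3 (mod 5); write m = 5n+3.
Then (5n+3)^5 + 9(5n+3) - 5 = 3125n^5 + 9375n^4 + 11250n^3 + 6750n^2 + 2070n + 265 = 5(625n^5 + 1875n^4 + 2250n^3 + 1350n^2 + 414n + 53).

5(625n^5 + 1875n^4 + 2250n^3 + 1350n^2 + 414n + 53)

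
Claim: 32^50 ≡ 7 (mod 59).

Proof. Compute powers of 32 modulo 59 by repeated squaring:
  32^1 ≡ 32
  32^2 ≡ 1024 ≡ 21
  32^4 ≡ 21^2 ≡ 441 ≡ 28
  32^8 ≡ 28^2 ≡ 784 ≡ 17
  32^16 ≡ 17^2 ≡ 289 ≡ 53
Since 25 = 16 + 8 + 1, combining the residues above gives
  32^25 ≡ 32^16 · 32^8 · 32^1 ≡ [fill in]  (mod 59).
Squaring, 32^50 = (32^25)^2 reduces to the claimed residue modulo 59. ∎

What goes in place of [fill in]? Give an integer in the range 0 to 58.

40

32^16 · 32^8 · 32^1 ≡ 53 · 17 · 32 = 28832.
28832 mod 59 = 40, so 32^25 ≡ 40 (mod 59).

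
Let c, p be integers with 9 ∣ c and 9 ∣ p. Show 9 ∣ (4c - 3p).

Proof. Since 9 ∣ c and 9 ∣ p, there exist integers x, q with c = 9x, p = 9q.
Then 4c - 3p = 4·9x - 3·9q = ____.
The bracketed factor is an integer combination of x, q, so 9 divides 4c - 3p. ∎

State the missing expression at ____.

9(-3q + 4x)

Each term has a factor of 9: 4·9x - 3·9q = 9·(-3q + 4x).
Since -3q + 4x is an integer, 9 ∣ (4c - 3p).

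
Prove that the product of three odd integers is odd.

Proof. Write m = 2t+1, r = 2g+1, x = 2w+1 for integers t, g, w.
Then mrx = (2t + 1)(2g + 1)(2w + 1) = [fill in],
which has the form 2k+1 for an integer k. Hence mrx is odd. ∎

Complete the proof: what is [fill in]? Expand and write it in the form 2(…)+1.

(2t + 1)(2g + 1)(2w + 1) = 8gtw + 4gt + 4gw + 2g + 4tw + 2t + 2w + 1
= 2(4gtw + 2gt + 2gw + g + 2tw + t + w) + 1.
Since 4gtw + 2gt + 2gw + g + 2tw + t + w is an integer, the product is of the form 2k+1 for an integer k.

2(4gtw + 2gt + 2gw + g + 2tw + t + w) + 1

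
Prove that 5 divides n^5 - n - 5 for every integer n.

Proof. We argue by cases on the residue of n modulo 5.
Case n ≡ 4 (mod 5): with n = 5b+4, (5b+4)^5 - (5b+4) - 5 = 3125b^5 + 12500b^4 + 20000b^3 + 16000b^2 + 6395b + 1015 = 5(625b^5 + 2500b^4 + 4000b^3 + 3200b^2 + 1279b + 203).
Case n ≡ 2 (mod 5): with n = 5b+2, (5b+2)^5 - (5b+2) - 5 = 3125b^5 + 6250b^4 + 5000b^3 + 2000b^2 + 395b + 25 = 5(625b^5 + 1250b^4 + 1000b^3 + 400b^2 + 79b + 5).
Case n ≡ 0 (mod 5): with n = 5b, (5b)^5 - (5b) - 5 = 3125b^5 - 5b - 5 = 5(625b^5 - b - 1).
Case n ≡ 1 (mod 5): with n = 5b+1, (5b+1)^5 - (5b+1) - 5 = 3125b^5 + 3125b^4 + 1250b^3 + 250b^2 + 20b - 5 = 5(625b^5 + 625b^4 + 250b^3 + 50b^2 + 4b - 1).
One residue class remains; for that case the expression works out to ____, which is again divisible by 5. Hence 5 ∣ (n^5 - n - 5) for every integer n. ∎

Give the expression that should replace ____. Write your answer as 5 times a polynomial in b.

The residues treated are {4, 2, 0, 1}, so the missing case is n ≡ 3 (mod 5); write n = 5b+3.
Then (5b+3)^5 - (5b+3) - 5 = 3125b^5 + 9375b^4 + 11250b^3 + 6750b^2 + 2020b + 235 = 5(625b^5 + 1875b^4 + 2250b^3 + 1350b^2 + 404b + 47).

5(625b^5 + 1875b^4 + 2250b^3 + 1350b^2 + 404b + 47)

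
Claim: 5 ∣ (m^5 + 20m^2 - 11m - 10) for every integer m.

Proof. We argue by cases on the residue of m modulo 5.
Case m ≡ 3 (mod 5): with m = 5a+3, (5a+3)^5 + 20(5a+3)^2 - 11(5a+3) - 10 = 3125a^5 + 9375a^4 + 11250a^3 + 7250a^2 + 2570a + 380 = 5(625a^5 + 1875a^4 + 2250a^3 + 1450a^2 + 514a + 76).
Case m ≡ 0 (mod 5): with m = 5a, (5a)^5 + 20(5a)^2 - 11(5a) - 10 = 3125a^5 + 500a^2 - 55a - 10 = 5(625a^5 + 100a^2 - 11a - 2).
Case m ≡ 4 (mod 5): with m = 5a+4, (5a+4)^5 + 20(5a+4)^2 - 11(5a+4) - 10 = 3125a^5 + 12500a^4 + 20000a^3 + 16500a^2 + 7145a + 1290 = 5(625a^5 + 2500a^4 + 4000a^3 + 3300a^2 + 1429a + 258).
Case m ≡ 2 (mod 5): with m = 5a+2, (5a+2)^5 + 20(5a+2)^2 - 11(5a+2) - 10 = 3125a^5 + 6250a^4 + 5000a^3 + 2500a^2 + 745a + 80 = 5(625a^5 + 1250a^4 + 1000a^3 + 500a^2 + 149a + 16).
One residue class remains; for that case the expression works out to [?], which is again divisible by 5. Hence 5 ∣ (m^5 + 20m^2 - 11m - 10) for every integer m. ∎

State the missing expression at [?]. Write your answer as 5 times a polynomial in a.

5(625a^5 + 625a^4 + 250a^3 + 150a^2 + 34a)

Only m ≡ 1 (mod 5) is unaccounted for. Put m = 5a+1:
(5a+1)^5 + 20(5a+1)^2 - 11(5a+1) - 10 expands to 3125a^5 + 3125a^4 + 1250a^3 + 750a^2 + 170a,
and factoring out 5 leaves 5(625a^5 + 625a^4 + 250a^3 + 150a^2 + 34a).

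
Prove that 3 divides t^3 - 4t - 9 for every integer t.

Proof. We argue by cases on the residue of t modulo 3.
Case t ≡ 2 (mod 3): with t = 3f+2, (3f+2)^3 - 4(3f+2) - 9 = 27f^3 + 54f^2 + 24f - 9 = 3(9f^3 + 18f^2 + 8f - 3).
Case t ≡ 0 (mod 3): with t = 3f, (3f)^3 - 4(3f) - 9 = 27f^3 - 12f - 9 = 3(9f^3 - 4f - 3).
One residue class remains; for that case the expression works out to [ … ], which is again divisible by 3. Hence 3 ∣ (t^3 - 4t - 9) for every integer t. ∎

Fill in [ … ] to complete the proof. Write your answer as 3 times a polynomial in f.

The residues treated are {2, 0}, so the missing case is t ≡ 1 (mod 3); write t = 3f+1.
Then (3f+1)^3 - 4(3f+1) - 9 = 27f^3 + 27f^2 - 3f - 12 = 3(9f^3 + 9f^2 - f - 4).

3(9f^3 + 9f^2 - f - 4)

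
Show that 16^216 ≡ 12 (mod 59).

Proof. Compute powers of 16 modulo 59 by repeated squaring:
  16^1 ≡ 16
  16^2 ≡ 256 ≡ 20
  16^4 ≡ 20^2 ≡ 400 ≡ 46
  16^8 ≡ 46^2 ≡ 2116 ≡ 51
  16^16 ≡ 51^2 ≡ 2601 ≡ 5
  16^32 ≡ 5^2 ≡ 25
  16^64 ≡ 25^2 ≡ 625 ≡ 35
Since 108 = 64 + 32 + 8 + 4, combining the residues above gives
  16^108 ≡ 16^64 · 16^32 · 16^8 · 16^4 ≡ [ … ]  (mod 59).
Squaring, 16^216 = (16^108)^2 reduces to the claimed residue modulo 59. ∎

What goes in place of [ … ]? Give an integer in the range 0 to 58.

16^64 · 16^32 · 16^8 · 16^4 ≡ 35 · 25 · 51 · 46 = 2052750.
2052750 mod 59 = 22, so 16^108 ≡ 22 (mod 59).

22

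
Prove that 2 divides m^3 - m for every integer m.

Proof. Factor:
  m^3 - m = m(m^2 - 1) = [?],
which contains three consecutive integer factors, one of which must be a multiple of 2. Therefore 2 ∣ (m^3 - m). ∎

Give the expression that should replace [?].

(m - 1)m(m + 1)

m(m^2 - 1) = m(m - 1)(m + 1) = (m - 1)m(m + 1).
These three factors are consecutive integers, so their product is divisible by 2.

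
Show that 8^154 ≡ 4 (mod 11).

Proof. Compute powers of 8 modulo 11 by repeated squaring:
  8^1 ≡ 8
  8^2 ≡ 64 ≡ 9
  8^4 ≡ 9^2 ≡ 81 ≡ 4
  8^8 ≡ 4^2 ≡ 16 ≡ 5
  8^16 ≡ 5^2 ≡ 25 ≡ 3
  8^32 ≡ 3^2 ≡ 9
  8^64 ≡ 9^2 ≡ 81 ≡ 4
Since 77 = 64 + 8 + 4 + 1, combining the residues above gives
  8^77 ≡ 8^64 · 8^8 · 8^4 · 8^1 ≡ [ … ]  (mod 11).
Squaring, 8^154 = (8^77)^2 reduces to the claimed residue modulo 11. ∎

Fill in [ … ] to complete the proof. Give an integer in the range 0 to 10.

Multiply the listed residues: 4 · 5 · 4 · 8 = 20 → 80 → 640.
Reducing modulo 11: 640 = 58·11 + 2, so 8^77 ≡ 2.

2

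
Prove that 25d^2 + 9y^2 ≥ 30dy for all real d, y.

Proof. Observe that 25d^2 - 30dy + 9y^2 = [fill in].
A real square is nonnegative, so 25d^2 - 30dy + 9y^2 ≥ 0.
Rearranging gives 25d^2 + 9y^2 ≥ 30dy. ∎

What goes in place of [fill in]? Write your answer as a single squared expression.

25d^2 - 30dy + 9y^2 is a perfect-square trinomial: the outer terms are (5d)^2 and (3y)^2, and the cross term is -2·5d·3y.
So 25d^2 - 30dy + 9y^2 = (5d - 3y)^2 ≥ 0.

(5d - 3y)^2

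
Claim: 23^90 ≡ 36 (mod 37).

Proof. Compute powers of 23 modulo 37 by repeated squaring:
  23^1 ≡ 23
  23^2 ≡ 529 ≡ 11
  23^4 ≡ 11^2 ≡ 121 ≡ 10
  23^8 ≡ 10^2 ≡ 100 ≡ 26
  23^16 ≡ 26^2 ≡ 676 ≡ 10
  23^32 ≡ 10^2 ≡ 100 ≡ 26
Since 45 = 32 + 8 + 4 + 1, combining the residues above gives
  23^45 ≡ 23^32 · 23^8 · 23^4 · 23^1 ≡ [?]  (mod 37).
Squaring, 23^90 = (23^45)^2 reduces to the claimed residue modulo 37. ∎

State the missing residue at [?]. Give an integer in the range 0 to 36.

23^32 · 23^8 · 23^4 · 23^1 ≡ 26 · 26 · 10 · 23 = 155480.
155480 mod 37 = 6, so 23^45 ≡ 6 (mod 37).

6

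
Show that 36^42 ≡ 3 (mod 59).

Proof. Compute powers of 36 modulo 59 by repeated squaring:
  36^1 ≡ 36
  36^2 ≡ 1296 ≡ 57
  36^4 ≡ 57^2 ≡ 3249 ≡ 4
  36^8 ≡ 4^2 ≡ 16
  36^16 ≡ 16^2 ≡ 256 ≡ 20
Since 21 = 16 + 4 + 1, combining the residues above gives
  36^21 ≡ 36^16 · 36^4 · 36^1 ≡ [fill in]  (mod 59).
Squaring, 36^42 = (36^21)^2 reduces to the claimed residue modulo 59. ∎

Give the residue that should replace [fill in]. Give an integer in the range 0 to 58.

36^16 · 36^4 · 36^1 ≡ 20 · 4 · 36 = 2880.
2880 mod 59 = 48, so 36^21 ≡ 48 (mod 59).

48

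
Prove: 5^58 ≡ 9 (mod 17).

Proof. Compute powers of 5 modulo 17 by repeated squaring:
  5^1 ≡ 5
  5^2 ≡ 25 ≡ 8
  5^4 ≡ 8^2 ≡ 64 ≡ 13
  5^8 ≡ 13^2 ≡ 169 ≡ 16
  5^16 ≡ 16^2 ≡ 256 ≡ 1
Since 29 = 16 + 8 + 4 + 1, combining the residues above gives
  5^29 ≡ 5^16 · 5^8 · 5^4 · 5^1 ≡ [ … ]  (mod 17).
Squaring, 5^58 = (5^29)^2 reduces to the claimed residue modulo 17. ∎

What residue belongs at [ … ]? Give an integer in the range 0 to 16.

3

Multiply the listed residues: 1 · 16 · 13 · 5 = 16 → 208 → 1040.
Reducing modulo 17: 1040 = 61·17 + 3, so 5^29 ≡ 3.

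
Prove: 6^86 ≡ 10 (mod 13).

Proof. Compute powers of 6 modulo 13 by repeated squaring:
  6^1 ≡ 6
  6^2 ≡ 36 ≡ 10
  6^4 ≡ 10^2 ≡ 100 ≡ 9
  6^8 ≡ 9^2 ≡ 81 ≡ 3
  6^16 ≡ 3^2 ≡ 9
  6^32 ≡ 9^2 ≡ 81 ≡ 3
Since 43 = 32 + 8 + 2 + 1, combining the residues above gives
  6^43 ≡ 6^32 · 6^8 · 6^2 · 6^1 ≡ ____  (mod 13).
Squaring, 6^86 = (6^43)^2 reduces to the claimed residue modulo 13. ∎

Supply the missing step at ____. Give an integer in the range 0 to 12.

7

6^32 · 6^8 · 6^2 · 6^1 ≡ 3 · 3 · 10 · 6 = 540.
540 mod 13 = 7, so 6^43 ≡ 7 (mod 13).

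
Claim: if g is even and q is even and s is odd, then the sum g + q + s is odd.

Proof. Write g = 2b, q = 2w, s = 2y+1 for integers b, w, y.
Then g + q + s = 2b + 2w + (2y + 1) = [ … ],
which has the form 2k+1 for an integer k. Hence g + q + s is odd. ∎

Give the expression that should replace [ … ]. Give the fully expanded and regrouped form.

2b + 2w + (2y + 1) = 2b + 2w + 2y + 1
= 2(b + w + y) + 1.
Since b + w + y is an integer, the sum is of the form 2k+1 for an integer k.

2(b + w + y) + 1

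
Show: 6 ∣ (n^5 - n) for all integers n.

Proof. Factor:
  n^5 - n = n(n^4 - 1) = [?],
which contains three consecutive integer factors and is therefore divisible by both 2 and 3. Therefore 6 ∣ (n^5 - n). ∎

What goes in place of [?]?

(n - 1)n(n + 1)(n^2 + 1)

n^4 - 1 = (n^2 - 1)(n^2 + 1), and n^2 - 1 = (n-1)(n+1).
So n(n^4 - 1) = (n - 1)n(n + 1)(n^2 + 1).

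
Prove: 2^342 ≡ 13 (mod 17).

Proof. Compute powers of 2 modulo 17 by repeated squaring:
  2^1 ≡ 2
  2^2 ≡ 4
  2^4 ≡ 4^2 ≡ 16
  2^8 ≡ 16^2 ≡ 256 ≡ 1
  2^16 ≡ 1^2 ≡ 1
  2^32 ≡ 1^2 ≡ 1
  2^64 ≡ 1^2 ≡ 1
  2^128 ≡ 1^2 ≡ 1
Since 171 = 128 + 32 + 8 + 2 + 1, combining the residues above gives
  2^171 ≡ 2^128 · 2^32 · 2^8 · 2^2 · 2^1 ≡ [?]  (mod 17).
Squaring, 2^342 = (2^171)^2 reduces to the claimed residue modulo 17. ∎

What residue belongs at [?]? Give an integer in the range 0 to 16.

8

2^128 · 2^32 · 2^8 · 2^2 · 2^1 ≡ 1 · 1 · 1 · 4 · 2 = 8.
8 mod 17 = 8, so 2^171 ≡ 8 (mod 17).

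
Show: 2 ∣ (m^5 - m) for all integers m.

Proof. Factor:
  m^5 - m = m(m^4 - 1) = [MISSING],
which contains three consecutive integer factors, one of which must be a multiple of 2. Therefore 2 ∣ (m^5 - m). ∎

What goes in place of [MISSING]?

(m - 1)m(m + 1)(m^2 + 1)

m^4 - 1 = (m^2 - 1)(m^2 + 1), and m^2 - 1 = (m-1)(m+1).
So m(m^4 - 1) = (m - 1)m(m + 1)(m^2 + 1).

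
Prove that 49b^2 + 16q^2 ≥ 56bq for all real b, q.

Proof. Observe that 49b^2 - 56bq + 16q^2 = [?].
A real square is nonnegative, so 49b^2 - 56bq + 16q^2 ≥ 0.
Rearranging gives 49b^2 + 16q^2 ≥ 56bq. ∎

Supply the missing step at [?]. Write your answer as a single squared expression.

(7b - 4q)^2

49b^2 - 56bq + 16q^2 is a perfect-square trinomial: the outer terms are (7b)^2 and (4q)^2, and the cross term is -2·7b·4q.
So 49b^2 - 56bq + 16q^2 = (7b - 4q)^2 ≥ 0.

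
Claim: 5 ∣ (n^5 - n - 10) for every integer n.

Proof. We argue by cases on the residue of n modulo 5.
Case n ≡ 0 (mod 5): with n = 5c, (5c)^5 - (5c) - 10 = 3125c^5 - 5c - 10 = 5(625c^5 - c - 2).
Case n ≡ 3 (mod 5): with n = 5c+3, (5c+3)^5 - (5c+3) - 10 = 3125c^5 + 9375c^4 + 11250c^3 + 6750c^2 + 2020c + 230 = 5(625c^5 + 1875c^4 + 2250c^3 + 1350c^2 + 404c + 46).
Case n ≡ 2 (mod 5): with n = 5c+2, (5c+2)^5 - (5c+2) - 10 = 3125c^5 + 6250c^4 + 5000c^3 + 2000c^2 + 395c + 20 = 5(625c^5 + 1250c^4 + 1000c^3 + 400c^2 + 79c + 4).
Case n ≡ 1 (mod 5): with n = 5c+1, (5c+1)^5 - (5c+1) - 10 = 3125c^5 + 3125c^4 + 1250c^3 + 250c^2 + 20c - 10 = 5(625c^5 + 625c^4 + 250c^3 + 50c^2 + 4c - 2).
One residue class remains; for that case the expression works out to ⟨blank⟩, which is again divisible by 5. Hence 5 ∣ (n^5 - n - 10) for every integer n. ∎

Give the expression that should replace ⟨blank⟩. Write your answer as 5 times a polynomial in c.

5(625c^5 + 2500c^4 + 4000c^3 + 3200c^2 + 1279c + 202)

Only n ≡ 4 (mod 5) is unaccounted for. Put n = 5c+4:
(5c+4)^5 - (5c+4) - 10 expands to 3125c^5 + 12500c^4 + 20000c^3 + 16000c^2 + 6395c + 1010,
and factoring out 5 leaves 5(625c^5 + 2500c^4 + 4000c^3 + 3200c^2 + 1279c + 202).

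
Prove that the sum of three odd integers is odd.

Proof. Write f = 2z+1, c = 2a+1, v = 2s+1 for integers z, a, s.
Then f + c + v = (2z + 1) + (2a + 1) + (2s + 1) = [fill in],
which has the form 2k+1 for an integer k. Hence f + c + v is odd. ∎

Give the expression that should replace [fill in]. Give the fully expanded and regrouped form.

(2z + 1) + (2a + 1) + (2s + 1) = 2a + 2s + 2z + 3
= 2(a + s + z + 1) + 1.
Since a + s + z + 1 is an integer, the sum is of the form 2k+1 for an integer k.

2(a + s + z + 1) + 1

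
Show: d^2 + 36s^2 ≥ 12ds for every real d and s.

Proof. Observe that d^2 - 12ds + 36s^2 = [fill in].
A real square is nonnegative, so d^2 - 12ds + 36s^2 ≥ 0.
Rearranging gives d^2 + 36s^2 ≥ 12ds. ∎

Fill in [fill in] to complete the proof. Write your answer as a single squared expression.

The leading and trailing coefficients are 1^2 and 6^2, and 12 = 2·1·6, so the trinomial is (d - 6s)^2.
Hence d^2 - 12ds + 36s^2 ≥ 0.

(d - 6s)^2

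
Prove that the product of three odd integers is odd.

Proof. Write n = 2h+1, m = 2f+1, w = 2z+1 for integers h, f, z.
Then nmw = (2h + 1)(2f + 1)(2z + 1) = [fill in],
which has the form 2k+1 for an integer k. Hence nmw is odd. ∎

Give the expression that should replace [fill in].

2(4fhz + 2fh + 2fz + f + 2hz + h + z) + 1

Expanding: (2h + 1)(2f + 1)(2z + 1) = 8fhz + 4fh + 4fz + 2f + 4hz + 2h + 2z + 1.
Every term except the constant is even, so this is 2(4fhz + 2fh + 2fz + f + 2hz + h + z) + 1,
and 4fhz + 2fh + 2fz + f + 2hz + h + z ∈ ℤ gives the required form.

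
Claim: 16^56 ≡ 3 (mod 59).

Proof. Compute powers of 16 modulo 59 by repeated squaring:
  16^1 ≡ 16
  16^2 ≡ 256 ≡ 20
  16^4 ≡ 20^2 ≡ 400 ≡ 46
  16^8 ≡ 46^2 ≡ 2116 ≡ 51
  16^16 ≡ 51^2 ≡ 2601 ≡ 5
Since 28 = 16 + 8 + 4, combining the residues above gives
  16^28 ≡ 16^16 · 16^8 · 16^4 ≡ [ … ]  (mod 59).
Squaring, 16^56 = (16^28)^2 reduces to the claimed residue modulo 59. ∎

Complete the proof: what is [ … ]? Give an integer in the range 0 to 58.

16^16 · 16^8 · 16^4 ≡ 5 · 51 · 46 = 11730.
11730 mod 59 = 48, so 16^28 ≡ 48 (mod 59).

48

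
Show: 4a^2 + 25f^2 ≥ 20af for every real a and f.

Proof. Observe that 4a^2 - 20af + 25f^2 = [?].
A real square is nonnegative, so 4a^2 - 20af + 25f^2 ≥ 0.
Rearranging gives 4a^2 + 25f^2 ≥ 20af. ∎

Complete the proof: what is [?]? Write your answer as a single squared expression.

(2a - 5f)^2

The leading and trailing coefficients are 2^2 and 5^2, and 20 = 2·2·5, so the trinomial is (2a - 5f)^2.
Hence 4a^2 - 20af + 25f^2 ≥ 0.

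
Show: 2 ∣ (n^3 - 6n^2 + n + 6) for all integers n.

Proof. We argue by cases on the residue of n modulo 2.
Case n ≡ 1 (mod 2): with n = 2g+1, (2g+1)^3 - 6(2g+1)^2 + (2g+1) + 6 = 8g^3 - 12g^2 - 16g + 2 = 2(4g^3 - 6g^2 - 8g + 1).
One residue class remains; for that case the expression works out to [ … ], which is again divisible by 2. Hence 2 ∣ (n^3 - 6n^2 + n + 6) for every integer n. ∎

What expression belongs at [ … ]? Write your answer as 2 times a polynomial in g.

Only n ≡ 0 (mod 2) is unaccounted for. Put n = 2g:
(2g)^3 - 6(2g)^2 + (2g) + 6 expands to 8g^3 - 24g^2 + 2g + 6,
and factoring out 2 leaves 2(4g^3 - 12g^2 + g + 3).

2(4g^3 - 12g^2 + g + 3)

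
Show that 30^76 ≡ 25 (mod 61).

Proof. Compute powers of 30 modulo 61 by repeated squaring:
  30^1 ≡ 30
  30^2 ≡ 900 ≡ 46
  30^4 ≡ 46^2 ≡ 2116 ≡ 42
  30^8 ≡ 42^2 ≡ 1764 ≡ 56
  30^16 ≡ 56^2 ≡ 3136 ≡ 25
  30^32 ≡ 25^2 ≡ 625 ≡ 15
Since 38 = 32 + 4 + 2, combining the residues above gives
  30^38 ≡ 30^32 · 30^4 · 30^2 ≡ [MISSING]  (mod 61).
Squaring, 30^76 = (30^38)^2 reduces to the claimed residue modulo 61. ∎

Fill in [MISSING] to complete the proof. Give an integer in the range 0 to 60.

5

30^32 · 30^4 · 30^2 ≡ 15 · 42 · 46 = 28980.
28980 mod 61 = 5, so 30^38 ≡ 5 (mod 61).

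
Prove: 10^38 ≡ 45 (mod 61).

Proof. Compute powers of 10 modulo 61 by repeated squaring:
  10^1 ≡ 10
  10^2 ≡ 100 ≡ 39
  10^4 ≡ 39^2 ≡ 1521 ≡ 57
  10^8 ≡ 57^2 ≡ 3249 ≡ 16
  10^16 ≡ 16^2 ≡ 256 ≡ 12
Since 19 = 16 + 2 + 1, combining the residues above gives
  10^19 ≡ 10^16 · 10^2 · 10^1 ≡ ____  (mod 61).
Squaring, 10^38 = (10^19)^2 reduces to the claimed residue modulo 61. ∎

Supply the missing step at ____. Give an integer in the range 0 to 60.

44

Multiply the listed residues: 12 · 39 · 10 = 468 → 4680.
Reducing modulo 61: 4680 = 76·61 + 44, so 10^19 ≡ 44.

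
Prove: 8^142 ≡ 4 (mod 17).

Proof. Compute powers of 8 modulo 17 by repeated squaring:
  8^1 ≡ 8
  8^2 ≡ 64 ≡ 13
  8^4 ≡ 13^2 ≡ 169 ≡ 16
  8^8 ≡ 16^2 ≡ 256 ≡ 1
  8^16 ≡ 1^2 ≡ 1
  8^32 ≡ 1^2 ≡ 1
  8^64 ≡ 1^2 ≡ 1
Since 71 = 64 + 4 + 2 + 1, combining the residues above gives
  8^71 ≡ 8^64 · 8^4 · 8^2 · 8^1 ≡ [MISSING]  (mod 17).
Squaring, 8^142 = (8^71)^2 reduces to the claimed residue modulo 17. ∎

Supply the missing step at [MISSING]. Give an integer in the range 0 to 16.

15

Multiply the listed residues: 1 · 16 · 13 · 8 = 16 → 208 → 1664.
Reducing modulo 17: 1664 = 97·17 + 15, so 8^71 ≡ 15.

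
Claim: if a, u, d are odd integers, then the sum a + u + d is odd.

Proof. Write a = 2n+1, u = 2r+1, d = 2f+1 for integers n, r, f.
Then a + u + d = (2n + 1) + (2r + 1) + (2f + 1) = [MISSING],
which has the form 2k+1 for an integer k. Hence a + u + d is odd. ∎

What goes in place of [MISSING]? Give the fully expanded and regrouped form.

Expanding: (2n + 1) + (2r + 1) + (2f + 1) = 2f + 2n + 2r + 3.
Every term except the constant is even, so this is 2(f + n + r + 1) + 1,
and f + n + r + 1 ∈ ℤ gives the required form.

2(f + n + r + 1) + 1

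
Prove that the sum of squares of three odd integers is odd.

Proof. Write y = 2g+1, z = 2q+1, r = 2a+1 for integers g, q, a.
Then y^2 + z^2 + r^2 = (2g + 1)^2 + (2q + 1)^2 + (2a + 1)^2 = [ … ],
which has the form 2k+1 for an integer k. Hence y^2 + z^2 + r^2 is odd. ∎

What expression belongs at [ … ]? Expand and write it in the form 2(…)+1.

(2g + 1)^2 + (2q + 1)^2 + (2a + 1)^2 = 4a^2 + 4a + 4g^2 + 4g + 4q^2 + 4q + 3
= 2(2a^2 + 2a + 2g^2 + 2g + 2q^2 + 2q + 1) + 1.
Since 2a^2 + 2a + 2g^2 + 2g + 2q^2 + 2q + 1 is an integer, the sum of squares is of the form 2k+1 for an integer k.

2(2a^2 + 2a + 2g^2 + 2g + 2q^2 + 2q + 1) + 1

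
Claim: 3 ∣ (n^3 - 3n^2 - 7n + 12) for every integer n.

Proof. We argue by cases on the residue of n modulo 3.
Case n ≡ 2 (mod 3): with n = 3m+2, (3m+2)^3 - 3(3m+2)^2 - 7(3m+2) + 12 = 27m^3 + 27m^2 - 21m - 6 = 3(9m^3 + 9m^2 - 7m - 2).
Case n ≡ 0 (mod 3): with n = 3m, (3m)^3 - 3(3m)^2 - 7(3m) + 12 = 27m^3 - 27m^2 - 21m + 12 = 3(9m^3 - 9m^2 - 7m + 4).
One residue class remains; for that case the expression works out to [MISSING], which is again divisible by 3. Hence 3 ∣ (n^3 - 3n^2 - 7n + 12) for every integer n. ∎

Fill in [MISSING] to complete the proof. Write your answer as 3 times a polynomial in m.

The residues treated are {2, 0}, so the missing case is n ≡ 1 (mod 3); write n = 3m+1.
Then (3m+1)^3 - 3(3m+1)^2 - 7(3m+1) + 12 = 27m^3 - 30m + 3 = 3(9m^3 - 10m + 1).

3(9m^3 - 10m + 1)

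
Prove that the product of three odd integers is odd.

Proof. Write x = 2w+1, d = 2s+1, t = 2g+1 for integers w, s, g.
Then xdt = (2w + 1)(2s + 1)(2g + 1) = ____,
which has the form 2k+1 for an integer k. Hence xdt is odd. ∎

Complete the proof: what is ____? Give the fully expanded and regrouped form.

2(4gsw + 2gs + 2gw + g + 2sw + s + w) + 1

(2w + 1)(2s + 1)(2g + 1) = 8gsw + 4gs + 4gw + 2g + 4sw + 2s + 2w + 1
= 2(4gsw + 2gs + 2gw + g + 2sw + s + w) + 1.
Since 4gsw + 2gs + 2gw + g + 2sw + s + w is an integer, the product is of the form 2k+1 for an integer k.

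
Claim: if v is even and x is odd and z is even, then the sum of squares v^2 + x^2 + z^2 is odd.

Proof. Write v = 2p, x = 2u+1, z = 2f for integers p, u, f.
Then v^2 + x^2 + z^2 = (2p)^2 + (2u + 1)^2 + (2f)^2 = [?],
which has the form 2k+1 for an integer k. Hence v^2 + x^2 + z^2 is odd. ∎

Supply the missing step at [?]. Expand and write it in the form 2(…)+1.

(2p)^2 + (2u + 1)^2 + (2f)^2 = 4f^2 + 4p^2 + 4u^2 + 4u + 1
= 2(2f^2 + 2p^2 + 2u^2 + 2u) + 1.
Since 2f^2 + 2p^2 + 2u^2 + 2u is an integer, the sum of squares is of the form 2k+1 for an integer k.

2(2f^2 + 2p^2 + 2u^2 + 2u) + 1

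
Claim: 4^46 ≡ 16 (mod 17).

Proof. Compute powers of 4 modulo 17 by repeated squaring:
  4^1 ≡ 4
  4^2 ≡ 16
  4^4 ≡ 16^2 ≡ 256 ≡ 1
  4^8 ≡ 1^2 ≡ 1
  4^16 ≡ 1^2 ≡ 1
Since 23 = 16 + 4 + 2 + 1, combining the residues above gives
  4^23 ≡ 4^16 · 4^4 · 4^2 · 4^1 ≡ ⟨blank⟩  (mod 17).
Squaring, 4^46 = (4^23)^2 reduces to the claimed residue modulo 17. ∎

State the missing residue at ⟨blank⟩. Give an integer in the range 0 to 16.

4^16 · 4^4 · 4^2 · 4^1 ≡ 1 · 1 · 16 · 4 = 64.
64 mod 17 = 13, so 4^23 ≡ 13 (mod 17).

13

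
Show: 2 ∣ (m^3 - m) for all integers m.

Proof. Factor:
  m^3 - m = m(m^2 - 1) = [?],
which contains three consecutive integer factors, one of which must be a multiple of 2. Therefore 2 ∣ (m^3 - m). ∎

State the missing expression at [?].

m(m^2 - 1) = m(m - 1)(m + 1) = (m - 1)m(m + 1).
These three factors are consecutive integers, so their product is divisible by 2.

(m - 1)m(m + 1)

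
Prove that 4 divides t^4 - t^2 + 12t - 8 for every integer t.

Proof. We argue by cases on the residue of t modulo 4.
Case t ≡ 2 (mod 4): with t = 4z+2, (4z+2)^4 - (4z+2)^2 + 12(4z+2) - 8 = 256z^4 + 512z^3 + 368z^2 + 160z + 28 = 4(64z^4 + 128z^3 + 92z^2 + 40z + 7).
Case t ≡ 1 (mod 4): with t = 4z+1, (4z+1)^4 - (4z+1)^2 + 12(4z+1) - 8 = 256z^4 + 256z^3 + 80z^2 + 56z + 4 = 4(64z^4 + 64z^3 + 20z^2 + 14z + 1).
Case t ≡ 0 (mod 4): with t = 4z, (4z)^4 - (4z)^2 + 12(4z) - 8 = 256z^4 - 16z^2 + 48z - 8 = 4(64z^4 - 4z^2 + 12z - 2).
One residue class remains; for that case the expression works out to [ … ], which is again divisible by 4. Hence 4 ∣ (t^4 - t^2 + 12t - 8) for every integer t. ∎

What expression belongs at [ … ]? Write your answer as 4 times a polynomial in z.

The residues treated are {2, 1, 0}, so the missing case is t ≡ 3 (mod 4); write t = 4z+3.
Then (4z+3)^4 - (4z+3)^2 + 12(4z+3) - 8 = 256z^4 + 768z^3 + 848z^2 + 456z + 100 = 4(64z^4 + 192z^3 + 212z^2 + 114z + 25).

4(64z^4 + 192z^3 + 212z^2 + 114z + 25)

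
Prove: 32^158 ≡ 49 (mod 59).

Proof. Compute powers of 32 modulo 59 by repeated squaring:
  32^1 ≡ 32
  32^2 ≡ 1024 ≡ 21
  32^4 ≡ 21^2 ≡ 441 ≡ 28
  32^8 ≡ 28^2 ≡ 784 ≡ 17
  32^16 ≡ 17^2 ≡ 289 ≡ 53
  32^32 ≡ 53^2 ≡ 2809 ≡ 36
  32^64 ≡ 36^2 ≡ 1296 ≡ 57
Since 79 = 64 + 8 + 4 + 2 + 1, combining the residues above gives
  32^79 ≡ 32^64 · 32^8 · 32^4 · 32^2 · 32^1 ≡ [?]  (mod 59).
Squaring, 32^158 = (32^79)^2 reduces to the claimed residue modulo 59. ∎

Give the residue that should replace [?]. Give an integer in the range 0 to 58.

Multiply the listed residues: 57 · 17 · 28 · 21 · 32 = 969 → 27132 → 569772 → 18232704.
Reducing modulo 59: 18232704 = 309028·59 + 52, so 32^79 ≡ 52.

52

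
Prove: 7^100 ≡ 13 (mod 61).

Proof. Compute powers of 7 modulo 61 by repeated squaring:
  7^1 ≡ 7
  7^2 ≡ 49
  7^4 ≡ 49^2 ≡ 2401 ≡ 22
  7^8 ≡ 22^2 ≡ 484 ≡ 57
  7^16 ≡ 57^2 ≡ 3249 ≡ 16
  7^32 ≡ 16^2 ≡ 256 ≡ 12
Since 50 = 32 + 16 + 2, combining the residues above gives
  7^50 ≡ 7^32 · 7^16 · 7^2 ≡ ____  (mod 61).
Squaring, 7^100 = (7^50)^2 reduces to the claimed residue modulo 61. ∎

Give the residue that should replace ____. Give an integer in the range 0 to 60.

Multiply the listed residues: 12 · 16 · 49 = 192 → 9408.
Reducing modulo 61: 9408 = 154·61 + 14, so 7^50 ≡ 14.

14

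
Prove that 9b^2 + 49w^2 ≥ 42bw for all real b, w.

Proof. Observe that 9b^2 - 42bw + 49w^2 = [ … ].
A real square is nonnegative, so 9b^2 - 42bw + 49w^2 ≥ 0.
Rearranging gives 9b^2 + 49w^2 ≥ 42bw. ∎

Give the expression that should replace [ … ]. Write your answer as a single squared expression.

The leading and trailing coefficients are 3^2 and 7^2, and 42 = 2·3·7, so the trinomial is (3b - 7w)^2.
Hence 9b^2 - 42bw + 49w^2 ≥ 0.

(3b - 7w)^2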